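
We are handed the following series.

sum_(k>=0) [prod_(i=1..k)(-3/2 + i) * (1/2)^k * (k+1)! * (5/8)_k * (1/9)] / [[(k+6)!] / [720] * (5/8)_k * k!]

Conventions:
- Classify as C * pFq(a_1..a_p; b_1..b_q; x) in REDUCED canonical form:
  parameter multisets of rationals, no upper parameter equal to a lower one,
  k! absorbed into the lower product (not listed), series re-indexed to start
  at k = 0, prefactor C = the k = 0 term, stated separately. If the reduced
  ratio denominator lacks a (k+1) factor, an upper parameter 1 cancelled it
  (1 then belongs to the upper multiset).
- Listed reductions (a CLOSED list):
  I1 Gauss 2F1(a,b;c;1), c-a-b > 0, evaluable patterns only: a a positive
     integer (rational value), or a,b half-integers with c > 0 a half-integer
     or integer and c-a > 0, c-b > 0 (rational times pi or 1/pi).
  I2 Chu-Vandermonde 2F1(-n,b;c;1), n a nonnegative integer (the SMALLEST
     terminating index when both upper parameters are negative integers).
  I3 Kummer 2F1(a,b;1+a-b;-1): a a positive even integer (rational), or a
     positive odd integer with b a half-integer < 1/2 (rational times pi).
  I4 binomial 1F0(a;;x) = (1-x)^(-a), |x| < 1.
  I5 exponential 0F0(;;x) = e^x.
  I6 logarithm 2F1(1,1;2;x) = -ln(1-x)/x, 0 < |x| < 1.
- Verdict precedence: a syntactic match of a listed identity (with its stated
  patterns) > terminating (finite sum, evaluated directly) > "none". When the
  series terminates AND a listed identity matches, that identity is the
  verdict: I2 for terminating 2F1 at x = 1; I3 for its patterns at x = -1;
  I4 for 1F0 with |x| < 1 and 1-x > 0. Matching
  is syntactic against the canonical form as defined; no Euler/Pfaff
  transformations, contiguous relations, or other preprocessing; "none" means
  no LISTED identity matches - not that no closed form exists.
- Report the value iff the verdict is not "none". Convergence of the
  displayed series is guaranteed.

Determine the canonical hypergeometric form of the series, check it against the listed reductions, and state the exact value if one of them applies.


Classification (C = 1/9): 2F1 with upper {-1/2, 2}, lower {7}, argument x = 1/2. Verdict: none here - no I1-I6 shape fits x = 1/2 with lower {7}.

Key step: x = (1/2) and the running product (C = 1/9) telescopes to a rising factorial.
Ratio: r(k) = (1/2) * (k-1/2) (k+2) / [(k+7) (k+1)] - rational in k. x = (1/2); t_0 = 1/9; negate the roots.


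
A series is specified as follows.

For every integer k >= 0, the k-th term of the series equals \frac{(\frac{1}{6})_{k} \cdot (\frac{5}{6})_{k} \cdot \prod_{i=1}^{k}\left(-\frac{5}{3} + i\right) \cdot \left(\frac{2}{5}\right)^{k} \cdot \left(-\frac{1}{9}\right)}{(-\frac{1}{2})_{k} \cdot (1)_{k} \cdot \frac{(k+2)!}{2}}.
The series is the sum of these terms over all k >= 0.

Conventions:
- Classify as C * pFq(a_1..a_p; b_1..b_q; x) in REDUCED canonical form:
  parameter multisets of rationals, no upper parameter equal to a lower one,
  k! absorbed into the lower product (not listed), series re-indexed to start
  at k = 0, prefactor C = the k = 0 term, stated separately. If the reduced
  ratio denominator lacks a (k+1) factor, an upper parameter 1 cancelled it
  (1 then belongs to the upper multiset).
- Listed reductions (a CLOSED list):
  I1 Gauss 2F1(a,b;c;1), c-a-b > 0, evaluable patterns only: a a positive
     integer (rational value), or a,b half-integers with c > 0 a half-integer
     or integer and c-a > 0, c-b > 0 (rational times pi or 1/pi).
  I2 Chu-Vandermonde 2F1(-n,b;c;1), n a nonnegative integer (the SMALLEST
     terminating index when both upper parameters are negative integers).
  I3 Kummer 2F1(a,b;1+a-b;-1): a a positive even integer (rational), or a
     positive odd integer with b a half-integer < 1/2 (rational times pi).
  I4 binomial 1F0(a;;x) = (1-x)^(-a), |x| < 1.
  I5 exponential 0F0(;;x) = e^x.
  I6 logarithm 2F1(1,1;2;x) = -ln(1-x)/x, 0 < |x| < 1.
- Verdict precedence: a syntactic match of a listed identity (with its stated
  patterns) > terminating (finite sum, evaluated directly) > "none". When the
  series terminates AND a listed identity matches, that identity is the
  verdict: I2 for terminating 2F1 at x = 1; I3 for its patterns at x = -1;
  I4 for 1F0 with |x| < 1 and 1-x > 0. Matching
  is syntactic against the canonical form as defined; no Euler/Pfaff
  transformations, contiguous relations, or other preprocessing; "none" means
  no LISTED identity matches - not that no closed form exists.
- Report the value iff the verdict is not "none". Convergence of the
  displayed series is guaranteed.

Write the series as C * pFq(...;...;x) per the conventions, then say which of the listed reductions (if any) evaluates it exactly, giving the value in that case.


This is -\frac{1}{9} * 3F2(-\frac{2}{3}, \frac{1}{6}, \frac{5}{6}; -\frac{1}{2}, 3; \frac{2}{5}) in reduced canonical form. Verdict: none. Every listed pattern misses the 3F2 form at \frac{2}{5}, upper {-\frac{2}{3}, \frac{1}{6}, \frac{5}{6}}.

The tell: from the first term -\frac{1}{9}: (1)_k (prefactor -1/9) is k! itself.
Ratio: r(k) = \frac{2}{5} * (k-\frac{2}{3}) (k+\frac{1}{6}) (k+\frac{5}{6}) / [(k-\frac{1}{2}) (k+3) (k+1)] - rational; roots negated = parameters, x = \frac{2}{5}, C = -\frac{1}{9}.


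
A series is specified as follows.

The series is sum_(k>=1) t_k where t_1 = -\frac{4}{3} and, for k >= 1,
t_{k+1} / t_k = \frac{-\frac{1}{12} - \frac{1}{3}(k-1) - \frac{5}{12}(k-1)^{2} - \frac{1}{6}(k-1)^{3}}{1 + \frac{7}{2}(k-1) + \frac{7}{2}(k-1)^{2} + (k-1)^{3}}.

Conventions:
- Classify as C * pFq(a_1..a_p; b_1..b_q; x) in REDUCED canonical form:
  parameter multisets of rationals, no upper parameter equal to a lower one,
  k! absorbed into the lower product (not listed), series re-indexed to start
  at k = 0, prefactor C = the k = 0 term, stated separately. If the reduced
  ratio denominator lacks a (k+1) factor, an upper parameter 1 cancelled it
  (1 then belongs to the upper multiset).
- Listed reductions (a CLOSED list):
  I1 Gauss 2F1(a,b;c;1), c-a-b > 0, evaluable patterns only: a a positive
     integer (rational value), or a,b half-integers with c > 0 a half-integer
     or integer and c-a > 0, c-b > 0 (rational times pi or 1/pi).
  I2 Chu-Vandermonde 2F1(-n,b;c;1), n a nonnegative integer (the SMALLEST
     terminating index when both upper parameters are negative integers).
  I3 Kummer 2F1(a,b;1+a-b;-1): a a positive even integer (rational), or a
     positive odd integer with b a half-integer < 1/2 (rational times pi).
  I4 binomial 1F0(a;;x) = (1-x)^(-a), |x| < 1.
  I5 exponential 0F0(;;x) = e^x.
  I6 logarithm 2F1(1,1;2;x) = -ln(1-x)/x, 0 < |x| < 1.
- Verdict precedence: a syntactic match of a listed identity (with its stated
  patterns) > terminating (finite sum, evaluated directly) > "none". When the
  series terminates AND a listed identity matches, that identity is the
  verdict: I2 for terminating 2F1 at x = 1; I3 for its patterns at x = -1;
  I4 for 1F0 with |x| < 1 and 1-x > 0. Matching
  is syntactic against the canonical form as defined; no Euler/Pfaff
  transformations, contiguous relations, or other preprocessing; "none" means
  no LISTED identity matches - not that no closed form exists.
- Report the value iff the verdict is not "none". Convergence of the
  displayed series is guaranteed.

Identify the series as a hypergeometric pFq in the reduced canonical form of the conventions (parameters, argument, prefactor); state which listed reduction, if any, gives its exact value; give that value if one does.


Classification (C = -\frac{4}{3}): 2F1 with upper {1, 1}, lower {2}, argument x = -\frac{1}{6}. Verdict at x = -\frac{1}{6}: logarithm (I6) matches (the logarithm: parameters (1,1;2), x = -\frac{1}{6}). Value: \left(-8\right) \cdot \ln\left(\frac{7}{6}\right).

Key step: with t_0 = -\frac{4}{3}, the expanded ratio factors over Q; prefactor -4/3, roots give parameters.
Adjacent-term ratio: r(k) = -\frac{1}{6} * (k+1) (k+1) / [(k+2) (k+1)] - rational; roots negated = parameters, x = -\frac{1}{6}, C = -\frac{4}{3}.


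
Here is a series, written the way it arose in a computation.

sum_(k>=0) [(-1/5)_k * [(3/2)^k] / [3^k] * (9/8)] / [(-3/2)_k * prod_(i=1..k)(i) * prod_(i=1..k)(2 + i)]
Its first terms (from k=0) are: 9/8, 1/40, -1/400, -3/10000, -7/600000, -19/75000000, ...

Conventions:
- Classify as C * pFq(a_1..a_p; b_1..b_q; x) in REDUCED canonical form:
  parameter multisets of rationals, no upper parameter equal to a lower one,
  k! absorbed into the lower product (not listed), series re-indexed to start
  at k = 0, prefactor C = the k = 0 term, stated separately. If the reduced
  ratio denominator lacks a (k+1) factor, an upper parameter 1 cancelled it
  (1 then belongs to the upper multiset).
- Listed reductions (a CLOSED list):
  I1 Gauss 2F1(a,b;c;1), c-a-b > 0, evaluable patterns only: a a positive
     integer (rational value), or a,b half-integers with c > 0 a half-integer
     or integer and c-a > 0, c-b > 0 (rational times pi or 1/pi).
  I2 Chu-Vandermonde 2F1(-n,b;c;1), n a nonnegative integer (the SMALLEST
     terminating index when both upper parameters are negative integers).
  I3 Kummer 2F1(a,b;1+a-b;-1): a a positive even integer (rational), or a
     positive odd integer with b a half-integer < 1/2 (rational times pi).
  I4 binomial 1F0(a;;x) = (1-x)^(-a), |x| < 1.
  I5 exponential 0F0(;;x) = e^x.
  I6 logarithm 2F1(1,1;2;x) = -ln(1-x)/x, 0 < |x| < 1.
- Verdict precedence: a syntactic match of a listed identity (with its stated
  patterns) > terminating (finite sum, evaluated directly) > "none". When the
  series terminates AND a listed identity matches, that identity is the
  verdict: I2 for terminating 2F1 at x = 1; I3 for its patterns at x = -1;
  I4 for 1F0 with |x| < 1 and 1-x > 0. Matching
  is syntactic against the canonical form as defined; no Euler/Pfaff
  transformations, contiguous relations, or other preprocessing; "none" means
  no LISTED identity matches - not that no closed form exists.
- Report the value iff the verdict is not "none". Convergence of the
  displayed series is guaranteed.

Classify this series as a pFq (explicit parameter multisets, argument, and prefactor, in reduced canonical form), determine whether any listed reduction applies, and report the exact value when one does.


At argument 1/2: a 1F2 with upper {-1/5}, lower {-3/2, 3}, scaled by C = 9/8. Verdict: none (x = 1/2): each listed identity misses the multisets {-1/5} ; {-3/2, 3}.

The tell: x = (1/2) and the product of the first k integers (C = 9/8) is k!.
Step ratio: r(k) = (1/2) * (k-1/5) / [(k-3/2) (k+3) (k+1)] - rational; roots negated = parameters, x = (1/2), C = 9/8.


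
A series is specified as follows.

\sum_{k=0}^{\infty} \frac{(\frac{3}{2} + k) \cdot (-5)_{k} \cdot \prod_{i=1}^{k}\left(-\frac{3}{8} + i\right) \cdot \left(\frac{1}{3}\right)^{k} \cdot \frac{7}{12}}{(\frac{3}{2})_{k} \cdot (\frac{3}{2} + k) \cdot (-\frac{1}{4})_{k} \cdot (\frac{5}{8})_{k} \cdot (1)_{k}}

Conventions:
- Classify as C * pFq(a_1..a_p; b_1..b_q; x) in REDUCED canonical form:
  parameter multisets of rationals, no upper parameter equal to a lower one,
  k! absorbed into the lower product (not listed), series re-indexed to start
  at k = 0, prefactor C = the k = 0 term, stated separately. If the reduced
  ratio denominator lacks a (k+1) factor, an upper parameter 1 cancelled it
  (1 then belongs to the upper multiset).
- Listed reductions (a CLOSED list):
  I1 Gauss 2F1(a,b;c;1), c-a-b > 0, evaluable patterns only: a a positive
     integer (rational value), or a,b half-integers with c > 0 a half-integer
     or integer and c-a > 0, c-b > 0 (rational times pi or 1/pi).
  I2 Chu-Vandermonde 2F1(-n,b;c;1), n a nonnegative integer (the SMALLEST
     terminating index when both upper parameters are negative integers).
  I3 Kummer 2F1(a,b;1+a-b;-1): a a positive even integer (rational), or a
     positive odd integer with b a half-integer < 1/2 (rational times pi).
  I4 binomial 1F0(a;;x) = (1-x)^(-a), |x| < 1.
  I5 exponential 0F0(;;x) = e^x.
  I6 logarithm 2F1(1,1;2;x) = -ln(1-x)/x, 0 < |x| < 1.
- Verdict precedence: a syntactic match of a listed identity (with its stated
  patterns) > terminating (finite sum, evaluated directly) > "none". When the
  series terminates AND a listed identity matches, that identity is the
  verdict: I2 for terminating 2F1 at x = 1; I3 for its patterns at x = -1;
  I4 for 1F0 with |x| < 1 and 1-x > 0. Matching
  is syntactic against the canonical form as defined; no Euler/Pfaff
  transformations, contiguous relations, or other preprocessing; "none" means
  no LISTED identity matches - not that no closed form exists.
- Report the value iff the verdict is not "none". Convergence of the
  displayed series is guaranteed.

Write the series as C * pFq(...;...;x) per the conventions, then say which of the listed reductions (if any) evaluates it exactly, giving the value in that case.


First insight: with t_0 = \frac{7}{12}, k + 3/2 divides numerator and denominator alike; C = 7/12, x = 1/3 after cancelling.
Adjacent-term ratio: r(k) = \frac{1}{3} * (k-5) / [(k-\frac{1}{4}) (k+\frac{3}{2}) (k+1)] - rational in k, leading ratio \frac{1}{3}; with t_0 = \frac{7}{12}, classification follows.

Prefactor \frac{7}{12}, argument \frac{1}{3}: 1F2 with upper {-5} over lower {-\frac{1}{4}, \frac{3}{2}}. Verdict: terminating (-5 upstairs). 6 nonzero terms in all; added directly. Exact value: \frac{4937735399}{2143478700}.


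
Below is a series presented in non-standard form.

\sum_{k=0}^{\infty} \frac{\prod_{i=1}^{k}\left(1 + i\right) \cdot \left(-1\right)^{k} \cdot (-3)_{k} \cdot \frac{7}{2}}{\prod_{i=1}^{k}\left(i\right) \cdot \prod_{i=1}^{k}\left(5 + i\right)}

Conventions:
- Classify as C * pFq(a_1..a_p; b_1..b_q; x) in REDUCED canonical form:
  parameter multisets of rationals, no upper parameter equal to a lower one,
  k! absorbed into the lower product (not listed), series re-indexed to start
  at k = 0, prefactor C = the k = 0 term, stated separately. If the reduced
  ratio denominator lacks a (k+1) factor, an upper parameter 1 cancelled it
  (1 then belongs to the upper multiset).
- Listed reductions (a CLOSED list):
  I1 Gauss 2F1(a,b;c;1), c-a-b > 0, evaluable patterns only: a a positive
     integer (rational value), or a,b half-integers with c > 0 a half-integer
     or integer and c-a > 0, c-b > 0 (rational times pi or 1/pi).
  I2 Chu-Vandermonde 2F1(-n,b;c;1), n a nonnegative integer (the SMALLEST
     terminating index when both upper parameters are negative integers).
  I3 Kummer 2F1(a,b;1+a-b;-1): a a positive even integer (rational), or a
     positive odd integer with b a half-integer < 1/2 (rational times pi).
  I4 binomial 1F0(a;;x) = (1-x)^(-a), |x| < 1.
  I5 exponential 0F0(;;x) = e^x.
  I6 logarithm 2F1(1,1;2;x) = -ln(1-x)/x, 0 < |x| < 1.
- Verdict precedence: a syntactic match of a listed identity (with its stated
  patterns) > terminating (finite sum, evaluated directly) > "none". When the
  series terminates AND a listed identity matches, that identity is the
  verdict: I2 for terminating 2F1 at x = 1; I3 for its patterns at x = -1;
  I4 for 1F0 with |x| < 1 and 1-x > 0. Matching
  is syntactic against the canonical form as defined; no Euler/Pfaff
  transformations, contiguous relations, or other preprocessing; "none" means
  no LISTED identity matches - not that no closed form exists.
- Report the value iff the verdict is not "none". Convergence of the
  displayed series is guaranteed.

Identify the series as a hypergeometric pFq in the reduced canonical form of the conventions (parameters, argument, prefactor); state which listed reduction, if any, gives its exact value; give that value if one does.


Reduced: x = -1, 2F1, upper = {-3, 2}, lower = {6}, C = \frac{7}{2}. Verdict at x = -1: the Kummer evaluation I3 matches (x = -1; c = 6 equals 1+a-b for upper {-3, 2}: listed pattern). Value: \frac{35}{4}.

Structural cue: t_0 being \frac{7}{2}, the product of the first k integers (C = 7/2) is k!.
Consecutive-term ratio: r(k) = -1 * (k-3) (k+2) / [(k+6) (k+1)] - poly over poly, x = -1 from leading terms; C = \frac{7}{2} at k = 0.


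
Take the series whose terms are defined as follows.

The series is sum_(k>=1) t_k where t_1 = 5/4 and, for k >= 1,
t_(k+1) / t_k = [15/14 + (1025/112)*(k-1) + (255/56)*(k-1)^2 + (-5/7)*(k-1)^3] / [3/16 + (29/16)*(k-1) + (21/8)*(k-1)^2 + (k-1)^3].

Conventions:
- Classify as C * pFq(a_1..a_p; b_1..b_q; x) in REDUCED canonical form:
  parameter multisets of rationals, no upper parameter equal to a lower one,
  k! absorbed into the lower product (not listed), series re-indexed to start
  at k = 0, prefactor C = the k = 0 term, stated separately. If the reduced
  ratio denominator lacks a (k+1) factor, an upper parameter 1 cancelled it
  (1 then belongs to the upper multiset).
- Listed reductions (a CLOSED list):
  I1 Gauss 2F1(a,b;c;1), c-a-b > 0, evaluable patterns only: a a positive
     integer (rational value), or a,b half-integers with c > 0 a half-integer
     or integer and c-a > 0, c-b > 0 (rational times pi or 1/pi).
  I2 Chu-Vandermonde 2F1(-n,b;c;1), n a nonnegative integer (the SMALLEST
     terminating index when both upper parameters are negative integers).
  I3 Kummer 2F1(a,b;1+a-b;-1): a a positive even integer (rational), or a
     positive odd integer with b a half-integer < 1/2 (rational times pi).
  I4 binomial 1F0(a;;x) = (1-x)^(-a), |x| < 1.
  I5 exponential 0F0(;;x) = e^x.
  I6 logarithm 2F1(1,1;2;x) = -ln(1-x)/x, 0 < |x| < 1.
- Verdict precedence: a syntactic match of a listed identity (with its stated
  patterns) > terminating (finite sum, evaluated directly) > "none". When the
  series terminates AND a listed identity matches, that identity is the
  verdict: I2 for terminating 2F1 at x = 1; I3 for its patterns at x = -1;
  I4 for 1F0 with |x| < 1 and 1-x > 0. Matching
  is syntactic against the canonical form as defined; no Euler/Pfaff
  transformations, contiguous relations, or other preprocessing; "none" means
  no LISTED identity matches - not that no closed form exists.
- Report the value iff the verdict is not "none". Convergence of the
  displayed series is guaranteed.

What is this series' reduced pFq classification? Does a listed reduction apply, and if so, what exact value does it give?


Key observation: from the first term 5/4: cancel k + 3/2 from the displayed ratio first; then C = 5/4.
Step ratio: r(k) = (-5/7) * (k-8) / [(k+1)] ; factor over Q: parameters, x = (-5/7), and C = 5/4.

With C = 5/4: the canonical form is 1F0(-8; -; -5/7). Verdict: binomial (I4) matches (the 1F0 binomial series: exponent 8, x = -5/7). Hence: 537477120/5764801.


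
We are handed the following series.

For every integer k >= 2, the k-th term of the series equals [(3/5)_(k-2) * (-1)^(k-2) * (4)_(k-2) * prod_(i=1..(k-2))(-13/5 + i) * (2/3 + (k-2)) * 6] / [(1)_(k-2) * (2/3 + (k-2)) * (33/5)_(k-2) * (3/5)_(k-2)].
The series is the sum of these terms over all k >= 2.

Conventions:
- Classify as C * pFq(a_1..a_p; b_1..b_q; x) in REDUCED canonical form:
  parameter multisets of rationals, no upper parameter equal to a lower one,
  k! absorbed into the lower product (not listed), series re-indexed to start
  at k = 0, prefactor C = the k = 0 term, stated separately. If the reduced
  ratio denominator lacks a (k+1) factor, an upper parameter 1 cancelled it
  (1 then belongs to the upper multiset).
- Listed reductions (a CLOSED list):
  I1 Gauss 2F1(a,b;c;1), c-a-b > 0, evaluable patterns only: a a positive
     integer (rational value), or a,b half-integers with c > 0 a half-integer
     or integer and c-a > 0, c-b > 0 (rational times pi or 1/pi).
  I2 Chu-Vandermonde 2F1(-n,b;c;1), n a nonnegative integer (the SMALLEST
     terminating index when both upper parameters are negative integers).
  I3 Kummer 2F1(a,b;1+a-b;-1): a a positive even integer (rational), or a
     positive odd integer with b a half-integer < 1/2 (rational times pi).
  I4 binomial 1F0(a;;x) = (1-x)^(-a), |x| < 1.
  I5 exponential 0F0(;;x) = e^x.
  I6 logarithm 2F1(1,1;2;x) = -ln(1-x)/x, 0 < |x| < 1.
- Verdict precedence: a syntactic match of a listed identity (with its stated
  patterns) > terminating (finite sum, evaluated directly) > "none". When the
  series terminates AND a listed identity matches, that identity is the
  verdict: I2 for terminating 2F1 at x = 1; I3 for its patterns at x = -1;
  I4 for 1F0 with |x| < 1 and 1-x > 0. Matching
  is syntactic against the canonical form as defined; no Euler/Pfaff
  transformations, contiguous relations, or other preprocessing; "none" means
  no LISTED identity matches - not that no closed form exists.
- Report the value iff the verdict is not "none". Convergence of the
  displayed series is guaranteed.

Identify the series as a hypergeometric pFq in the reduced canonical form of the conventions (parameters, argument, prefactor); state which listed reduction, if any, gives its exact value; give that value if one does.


Canonical form: C = 6 times 2F1 with upper {-8/5, 4}, lower {33/5}, x = -1. Verdict: the Kummer evaluation I3 fires (x = -1; c = 33/5 equals 1+a-b for upper {-8/5, 4}: listed pattern). Exact value: 322/25.

First insight: x = (-1) and the factor k + 2/3 cancels (top and bottom), leaving C = 6, x = -1.
Ratio: r(k) = (-1) * (k-8/5) (k+4) / [(k+33/5) (k+1)] - rational in k. x = (-1); t_0 = 6; negate the roots.


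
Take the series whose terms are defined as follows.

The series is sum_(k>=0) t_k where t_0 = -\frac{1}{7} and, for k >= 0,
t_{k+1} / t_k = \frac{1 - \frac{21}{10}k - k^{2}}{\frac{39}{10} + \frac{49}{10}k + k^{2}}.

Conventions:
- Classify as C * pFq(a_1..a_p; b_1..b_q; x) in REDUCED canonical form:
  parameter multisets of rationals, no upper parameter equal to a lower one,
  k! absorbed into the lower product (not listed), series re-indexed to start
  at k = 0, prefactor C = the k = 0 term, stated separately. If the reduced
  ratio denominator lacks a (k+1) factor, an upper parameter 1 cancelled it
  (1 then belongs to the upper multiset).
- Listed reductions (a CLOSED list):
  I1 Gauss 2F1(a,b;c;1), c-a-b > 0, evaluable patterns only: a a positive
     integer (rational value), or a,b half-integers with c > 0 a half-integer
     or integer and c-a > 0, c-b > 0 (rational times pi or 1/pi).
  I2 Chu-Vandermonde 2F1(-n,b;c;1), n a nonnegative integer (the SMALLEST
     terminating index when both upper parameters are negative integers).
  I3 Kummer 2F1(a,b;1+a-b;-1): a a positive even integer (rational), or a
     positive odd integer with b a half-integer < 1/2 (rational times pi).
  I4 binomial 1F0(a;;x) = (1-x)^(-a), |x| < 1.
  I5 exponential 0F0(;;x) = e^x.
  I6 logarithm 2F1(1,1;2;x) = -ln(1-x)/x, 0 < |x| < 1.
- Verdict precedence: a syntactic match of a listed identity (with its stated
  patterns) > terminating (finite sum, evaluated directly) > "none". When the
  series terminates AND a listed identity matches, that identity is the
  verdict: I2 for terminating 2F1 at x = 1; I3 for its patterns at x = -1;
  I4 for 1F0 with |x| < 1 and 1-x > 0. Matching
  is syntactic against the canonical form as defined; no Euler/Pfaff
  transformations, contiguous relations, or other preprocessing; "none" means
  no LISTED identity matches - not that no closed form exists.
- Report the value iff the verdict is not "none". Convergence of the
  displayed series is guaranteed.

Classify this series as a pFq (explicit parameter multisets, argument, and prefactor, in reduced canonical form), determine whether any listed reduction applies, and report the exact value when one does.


The series (x = -1) is 2F1: upper {-\frac{2}{5}, \frac{5}{2}}, lower {\frac{39}{10}}, prefactor -\frac{1}{7}. Verdict: none. No listed pattern accepts 2F1(-\frac{2}{5}, \frac{5}{2}; \frac{39}{10}; -1).

First insight: t_0 = -\frac{1}{7} here, and the expanded ratio factors over Q; C = -1/7, x = -1, roots give parameters.
Step ratio: r(k) = -1 * (k-\frac{2}{5}) (k+\frac{5}{2}) / [(k+\frac{39}{10}) (k+1)] - rational; roots negated = parameters, x = -1, C = -\frac{1}{7}.


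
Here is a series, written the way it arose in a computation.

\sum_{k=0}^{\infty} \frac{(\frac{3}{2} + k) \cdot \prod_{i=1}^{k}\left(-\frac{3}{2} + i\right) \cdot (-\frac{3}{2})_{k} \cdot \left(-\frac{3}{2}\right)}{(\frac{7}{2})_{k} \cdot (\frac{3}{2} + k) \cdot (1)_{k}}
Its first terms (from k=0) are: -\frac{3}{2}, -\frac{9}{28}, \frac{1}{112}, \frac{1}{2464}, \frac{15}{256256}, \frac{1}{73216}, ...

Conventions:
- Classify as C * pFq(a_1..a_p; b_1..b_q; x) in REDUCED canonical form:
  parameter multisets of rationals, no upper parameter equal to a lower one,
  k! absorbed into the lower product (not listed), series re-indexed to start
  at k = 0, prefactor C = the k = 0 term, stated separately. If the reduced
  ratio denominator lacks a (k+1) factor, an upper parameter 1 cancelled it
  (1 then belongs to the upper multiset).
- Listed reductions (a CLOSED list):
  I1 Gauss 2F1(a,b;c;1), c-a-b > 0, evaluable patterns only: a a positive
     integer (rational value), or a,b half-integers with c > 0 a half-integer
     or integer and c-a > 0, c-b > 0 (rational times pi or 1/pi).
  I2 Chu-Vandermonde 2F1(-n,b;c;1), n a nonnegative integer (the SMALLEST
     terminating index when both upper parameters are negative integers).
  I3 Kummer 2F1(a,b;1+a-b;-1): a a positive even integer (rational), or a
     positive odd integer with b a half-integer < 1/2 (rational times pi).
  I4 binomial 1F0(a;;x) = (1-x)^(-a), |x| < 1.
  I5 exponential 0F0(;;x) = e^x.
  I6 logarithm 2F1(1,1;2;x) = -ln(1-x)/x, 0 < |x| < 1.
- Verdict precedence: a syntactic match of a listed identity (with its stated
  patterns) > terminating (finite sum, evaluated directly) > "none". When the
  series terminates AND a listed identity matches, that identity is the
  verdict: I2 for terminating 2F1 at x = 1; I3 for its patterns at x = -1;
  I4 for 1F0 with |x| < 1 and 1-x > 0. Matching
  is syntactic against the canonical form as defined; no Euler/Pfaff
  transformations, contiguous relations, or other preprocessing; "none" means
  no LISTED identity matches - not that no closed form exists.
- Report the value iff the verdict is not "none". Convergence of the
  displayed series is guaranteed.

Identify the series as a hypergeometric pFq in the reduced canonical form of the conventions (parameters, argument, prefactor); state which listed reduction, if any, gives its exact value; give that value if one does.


Canonical form: C = -\frac{3}{2} times 2F1 with upper {-\frac{3}{2}, -\frac{1}{2}}, lower {\frac{7}{2}}, x = 1. Verdict (x = 1): Gauss (I1, half-integer pattern) applies (x = 1; upper {-\frac{3}{2}, -\frac{1}{2}} half-integers, c = \frac{7}{2} in the evaluable pattern). Sum: \left(-\frac{4725}{8192}\right) \cdot \pi.

Key observation: t_0 = -\frac{3}{2} here, and (1)_k (prefactor -3/2) is k! itself.
Term ratio: r(k) = 1 * (k-\frac{3}{2}) (k-\frac{1}{2}) / [(k+\frac{7}{2}) (k+1)] ; factor over Q: parameters, x = 1, and C = -\frac{3}{2}.


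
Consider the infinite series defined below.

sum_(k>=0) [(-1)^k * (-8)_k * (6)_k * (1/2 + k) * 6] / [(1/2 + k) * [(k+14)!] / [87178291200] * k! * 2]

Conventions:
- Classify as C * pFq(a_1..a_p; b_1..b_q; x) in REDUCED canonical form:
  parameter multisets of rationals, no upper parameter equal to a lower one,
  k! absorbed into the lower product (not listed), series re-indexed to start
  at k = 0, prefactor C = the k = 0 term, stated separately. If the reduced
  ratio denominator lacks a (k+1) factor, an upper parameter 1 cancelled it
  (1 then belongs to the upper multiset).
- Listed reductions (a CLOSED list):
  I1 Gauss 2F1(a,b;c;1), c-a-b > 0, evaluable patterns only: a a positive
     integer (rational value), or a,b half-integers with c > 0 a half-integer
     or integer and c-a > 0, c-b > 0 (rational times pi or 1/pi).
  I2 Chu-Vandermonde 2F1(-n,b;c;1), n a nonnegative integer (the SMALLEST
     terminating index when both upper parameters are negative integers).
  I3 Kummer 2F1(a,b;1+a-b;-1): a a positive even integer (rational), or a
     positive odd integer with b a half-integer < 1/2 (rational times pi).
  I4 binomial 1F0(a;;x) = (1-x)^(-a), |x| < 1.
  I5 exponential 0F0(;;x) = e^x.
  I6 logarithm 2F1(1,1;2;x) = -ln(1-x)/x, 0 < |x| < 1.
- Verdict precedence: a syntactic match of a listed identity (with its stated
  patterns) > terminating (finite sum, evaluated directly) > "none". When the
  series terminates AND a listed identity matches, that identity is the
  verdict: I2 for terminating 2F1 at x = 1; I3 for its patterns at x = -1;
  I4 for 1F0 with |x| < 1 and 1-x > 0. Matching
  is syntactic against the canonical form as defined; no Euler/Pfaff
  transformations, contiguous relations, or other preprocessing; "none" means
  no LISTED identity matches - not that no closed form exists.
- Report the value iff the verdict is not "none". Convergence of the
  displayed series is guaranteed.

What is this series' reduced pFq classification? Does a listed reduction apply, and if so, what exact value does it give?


Classification (C = 3): 2F1 with upper {-8, 6}, lower {15}, argument x = -1. Verdict: Kummer's theorem (I3) fires (x = -1; c = 15 equals 1+a-b for upper {-8, 6}: listed pattern). Its exact value is 273/5.

The tell: from the first term 3: the denominator's factorial ratio (prefactor 3) is a lower Pochhammer.
Step ratio: r(k) = (-1) * (k-8) (k+6) / [(k+15) (k+1)] - rational; roots negated = parameters, x = (-1), C = 3.


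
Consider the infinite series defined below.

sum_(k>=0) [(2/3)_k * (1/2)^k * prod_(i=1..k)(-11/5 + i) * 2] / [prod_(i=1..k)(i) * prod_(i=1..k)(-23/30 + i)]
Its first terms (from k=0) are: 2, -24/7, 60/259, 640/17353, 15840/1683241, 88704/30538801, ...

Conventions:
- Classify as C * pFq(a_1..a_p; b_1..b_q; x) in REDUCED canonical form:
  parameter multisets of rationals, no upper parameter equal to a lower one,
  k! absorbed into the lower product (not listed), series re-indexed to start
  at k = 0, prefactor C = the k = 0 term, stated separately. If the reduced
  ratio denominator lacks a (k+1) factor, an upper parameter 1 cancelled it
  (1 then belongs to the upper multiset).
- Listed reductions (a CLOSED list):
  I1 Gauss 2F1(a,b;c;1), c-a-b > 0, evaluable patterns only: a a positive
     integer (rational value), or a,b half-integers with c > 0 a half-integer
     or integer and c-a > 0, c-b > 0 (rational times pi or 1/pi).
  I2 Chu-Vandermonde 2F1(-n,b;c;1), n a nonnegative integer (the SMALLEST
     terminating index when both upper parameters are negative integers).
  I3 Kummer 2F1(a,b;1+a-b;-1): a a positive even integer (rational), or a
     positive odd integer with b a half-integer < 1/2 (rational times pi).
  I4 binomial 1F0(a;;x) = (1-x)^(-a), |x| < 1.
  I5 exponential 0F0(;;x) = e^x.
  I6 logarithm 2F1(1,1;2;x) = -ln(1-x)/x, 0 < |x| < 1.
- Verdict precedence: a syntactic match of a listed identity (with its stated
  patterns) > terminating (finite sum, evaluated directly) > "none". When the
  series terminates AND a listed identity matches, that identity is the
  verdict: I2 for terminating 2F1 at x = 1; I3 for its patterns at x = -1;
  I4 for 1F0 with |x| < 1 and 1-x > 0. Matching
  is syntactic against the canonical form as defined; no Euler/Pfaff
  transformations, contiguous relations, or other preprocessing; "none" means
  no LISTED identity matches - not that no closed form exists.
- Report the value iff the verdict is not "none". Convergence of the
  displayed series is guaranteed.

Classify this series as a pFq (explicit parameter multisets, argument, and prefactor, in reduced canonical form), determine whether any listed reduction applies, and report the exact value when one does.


First insight: from the first term 2: the running product (C = 2) telescopes to a rising factorial.
Term ratio: r(k) = (1/2) * (k-6/5) (k+2/3) / [(k+7/30) (k+1)] - poly over poly, x = (1/2) from leading terms; C = 2 at k = 0.

With C = 2: the canonical form is 2F1(-6/5, 2/3; 7/30; 1/2). Verdict: none (x = 1/2): each listed identity misses the multisets {-6/5, 2/3} ; {7/30}.


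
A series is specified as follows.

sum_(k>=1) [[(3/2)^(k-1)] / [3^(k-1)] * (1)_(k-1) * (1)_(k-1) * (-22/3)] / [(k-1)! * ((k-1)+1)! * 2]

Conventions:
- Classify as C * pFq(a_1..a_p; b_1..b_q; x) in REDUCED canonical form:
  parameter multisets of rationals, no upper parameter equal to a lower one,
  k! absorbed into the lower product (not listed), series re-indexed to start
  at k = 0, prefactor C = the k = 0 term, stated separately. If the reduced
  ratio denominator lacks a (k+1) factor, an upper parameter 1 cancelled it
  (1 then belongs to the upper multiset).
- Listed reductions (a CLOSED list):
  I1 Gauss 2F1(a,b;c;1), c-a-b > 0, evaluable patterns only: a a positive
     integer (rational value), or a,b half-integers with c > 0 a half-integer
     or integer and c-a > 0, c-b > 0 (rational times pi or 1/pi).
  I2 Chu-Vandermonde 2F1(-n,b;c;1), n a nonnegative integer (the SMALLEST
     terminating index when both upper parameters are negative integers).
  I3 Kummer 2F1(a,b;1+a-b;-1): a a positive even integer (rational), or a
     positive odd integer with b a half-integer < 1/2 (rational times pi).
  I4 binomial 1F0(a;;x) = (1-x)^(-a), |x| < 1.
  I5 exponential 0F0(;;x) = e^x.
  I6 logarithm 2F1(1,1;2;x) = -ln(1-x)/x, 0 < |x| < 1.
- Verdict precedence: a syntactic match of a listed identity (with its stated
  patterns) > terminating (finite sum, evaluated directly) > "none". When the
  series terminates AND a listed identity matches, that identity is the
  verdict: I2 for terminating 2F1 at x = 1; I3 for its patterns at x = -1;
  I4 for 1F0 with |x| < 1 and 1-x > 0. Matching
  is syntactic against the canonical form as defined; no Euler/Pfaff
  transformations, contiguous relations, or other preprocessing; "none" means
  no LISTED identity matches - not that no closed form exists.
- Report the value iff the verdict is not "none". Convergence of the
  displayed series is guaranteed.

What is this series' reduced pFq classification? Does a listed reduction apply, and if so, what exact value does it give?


x = 1/2 here; the reduced form reads 2F1, upper {1, 1}, lower {2}, C = -11/3. Verdict (x = 1/2): logarithm (I6) applies (the logarithm: parameters (1,1;2), x = 1/2). Sum: (22/3) * ln(1/2).

Key observation: t_0 = -11/3 here, and the constant factors (C = -11/3) combine into one prefactor.
Ratio: r(k) = (1/2) * (k+1) (k+1) / [(k+2) (k+1)] - poly over poly, x = (1/2) from leading terms; C = -11/3 at k = 0.


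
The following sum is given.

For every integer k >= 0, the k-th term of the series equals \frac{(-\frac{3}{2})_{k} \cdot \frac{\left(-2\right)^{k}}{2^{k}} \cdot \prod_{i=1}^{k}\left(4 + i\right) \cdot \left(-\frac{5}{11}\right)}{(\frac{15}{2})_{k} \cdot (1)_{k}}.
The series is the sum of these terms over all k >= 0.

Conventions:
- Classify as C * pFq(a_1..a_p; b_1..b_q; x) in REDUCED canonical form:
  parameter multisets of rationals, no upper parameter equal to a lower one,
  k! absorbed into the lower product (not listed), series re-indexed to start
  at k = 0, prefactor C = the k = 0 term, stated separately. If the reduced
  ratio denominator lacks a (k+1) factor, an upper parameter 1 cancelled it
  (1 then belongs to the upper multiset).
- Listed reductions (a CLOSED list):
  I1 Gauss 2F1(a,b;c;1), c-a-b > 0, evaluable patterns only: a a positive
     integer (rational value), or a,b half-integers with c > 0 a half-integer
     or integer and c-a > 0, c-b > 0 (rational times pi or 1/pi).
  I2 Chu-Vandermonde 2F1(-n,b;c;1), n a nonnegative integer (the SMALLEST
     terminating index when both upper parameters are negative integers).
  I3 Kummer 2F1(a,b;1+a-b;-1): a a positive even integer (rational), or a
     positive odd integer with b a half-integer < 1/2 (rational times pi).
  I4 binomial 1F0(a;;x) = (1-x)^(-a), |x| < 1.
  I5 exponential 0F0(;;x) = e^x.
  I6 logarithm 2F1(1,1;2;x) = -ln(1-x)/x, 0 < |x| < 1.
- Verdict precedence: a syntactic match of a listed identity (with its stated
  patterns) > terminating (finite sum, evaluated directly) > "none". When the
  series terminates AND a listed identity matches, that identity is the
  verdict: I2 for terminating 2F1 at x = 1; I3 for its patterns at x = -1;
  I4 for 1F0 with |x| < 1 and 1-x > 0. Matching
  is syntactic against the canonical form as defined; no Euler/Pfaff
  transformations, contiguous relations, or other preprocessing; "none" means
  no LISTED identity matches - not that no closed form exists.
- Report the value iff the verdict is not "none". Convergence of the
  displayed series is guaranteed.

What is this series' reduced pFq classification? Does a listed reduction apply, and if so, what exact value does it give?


x = -1 here; the reduced form reads 2F1, upper {-\frac{3}{2}, 5}, lower {\frac{15}{2}}, C = -\frac{5}{11}. Verdict: Kummer's theorem (I3) applies (x = -1; c = \frac{15}{2} equals 1+a-b for upper {-\frac{3}{2}, 5}: listed pattern). Exact value: \left(-\frac{20475}{65536}\right) \cdot \pi.

Structural cue: x = -1 and the running product (prefactor -5/11) telescopes to a rising factorial.
Adjacent-term ratio: r(k) = -1 * (k-\frac{3}{2}) (k+5) / [(k+\frac{15}{2}) (k+1)] - poly over poly, x = -1 from leading terms; C = -\frac{5}{11} at k = 0.


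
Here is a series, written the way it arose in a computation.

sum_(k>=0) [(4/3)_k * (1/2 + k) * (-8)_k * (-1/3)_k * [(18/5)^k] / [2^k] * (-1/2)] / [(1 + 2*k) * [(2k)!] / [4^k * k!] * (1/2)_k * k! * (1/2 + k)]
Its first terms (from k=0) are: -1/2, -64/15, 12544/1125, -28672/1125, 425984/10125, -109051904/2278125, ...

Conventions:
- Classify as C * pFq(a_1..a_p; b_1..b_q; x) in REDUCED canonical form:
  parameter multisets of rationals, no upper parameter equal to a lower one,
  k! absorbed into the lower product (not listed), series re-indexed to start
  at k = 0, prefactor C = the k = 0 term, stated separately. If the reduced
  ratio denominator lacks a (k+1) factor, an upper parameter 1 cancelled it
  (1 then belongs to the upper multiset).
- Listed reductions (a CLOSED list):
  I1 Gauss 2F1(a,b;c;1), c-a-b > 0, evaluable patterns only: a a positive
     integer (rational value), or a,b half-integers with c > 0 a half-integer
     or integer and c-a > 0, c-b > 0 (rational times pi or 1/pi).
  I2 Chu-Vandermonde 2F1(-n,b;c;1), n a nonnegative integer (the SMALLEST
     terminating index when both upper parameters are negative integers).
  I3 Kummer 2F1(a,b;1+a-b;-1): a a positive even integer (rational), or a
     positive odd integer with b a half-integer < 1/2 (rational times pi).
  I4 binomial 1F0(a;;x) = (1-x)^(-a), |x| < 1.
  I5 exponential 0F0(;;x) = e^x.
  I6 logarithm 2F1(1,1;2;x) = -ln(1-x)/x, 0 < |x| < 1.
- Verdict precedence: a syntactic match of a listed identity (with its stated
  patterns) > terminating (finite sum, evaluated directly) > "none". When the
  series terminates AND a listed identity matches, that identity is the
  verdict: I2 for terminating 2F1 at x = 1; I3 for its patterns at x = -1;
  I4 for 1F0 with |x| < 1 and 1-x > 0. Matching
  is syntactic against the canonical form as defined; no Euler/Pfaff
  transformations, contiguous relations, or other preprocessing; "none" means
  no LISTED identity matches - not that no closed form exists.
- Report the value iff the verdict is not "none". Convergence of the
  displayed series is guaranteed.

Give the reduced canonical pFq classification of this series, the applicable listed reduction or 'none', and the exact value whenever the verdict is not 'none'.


At argument 9/5: a 3F2 with upper {-8, -1/3, 4/3}, lower {1/2, 3/2}, scaled by C = -1/2. Verdict: terminating at k = 8: the factor (-8)_k kills every later term; summing the 9 survivors is exact. Exact value: -1344739743631/732986718750.

Key observation: t_0 being -1/2, striking the common factor k + 1/2 reduces the term (prefactor -1/2).
Term ratio: r(k) = (9/5) * (k-8) (k-1/3) (k+4/3) / [(k+1/2) (k+3/2) (k+1)] - rational in k, leading ratio (9/5); with t_0 = -1/2, classification follows.


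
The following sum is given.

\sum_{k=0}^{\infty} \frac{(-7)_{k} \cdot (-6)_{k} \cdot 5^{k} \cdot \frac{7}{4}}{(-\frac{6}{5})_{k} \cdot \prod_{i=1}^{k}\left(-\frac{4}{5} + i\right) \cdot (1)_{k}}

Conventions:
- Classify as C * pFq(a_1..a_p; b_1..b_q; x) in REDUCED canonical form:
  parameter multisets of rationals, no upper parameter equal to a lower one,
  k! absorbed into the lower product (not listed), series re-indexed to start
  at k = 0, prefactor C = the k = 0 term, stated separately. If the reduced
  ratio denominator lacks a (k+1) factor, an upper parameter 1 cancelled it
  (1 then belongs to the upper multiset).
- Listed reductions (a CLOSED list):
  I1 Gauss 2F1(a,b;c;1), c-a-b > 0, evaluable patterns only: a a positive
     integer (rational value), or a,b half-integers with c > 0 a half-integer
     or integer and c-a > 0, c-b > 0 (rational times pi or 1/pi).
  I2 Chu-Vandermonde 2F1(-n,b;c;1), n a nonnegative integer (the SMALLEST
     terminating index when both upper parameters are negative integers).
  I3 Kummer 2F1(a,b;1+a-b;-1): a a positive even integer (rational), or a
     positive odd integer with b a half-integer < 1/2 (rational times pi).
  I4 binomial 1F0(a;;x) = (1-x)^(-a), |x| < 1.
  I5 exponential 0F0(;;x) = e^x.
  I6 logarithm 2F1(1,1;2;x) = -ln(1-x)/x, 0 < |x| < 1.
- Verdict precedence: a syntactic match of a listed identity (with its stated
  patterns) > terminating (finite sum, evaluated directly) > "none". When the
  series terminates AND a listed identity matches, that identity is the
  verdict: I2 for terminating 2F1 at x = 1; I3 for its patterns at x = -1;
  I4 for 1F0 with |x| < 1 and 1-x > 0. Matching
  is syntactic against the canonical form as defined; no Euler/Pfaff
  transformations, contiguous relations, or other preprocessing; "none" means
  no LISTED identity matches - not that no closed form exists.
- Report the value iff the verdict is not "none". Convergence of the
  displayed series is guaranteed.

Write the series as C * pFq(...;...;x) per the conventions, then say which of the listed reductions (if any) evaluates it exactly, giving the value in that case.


Prefactor \frac{7}{4}, argument 5: 2F2 with upper {-7, -6} over lower {-\frac{6}{5}, \frac{1}{5}}. Verdict: terminating - upper parameter -6 makes this a finite sum (last index 6), evaluated exactly. Its exact value is \frac{867590029027457}{18779904}.

Key observation: with t_0 = \frac{7}{4}, (1)_k (C = 7/4, x = 5) is k! itself.
Step ratio: r(k) = 5 * (k-7) (k-6) / [(k-\frac{6}{5}) (k+\frac{1}{5}) (k+1)] ; factor over Q: parameters, x = 5, and C = \frac{7}{4}.
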